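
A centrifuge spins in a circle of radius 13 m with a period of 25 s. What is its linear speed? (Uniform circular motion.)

v = 2πr/T = 2π×13/25 = 3.27 m/s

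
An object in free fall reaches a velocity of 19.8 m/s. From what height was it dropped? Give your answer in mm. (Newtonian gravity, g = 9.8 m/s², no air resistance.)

h = v² / (2g) = 19.8² / (2 × 9.8) = 20.002 m
h = 20.002 m / 0.001 = 20000 mm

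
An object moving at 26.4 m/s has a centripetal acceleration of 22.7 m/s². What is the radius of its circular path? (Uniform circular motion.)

r = v²/a_c = 26.4²/22.7 = 30.7 m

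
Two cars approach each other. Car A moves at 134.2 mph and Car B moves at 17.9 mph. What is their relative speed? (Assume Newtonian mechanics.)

v_rel = v_A + v_B = 134.2 + 17.9 = 152.1 mph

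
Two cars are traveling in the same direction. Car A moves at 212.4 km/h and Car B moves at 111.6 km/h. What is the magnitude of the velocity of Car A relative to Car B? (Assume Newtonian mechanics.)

v_rel = |v_A - v_B| = |212.4 - 111.6| = 100.8 km/h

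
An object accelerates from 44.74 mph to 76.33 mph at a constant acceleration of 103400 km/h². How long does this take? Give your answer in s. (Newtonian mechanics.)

v₀ = 44.74 mph × 0.44704 = 20.0006 m/s
v = 76.33 mph × 0.44704 = 34.1226 m/s
a = 103400 km/h² × 7.716049382716049e-05 = 7.9784 m/s²
t = (v - v₀) / a = (34.1226 - 20.0006) / 7.9784 = 1.77 s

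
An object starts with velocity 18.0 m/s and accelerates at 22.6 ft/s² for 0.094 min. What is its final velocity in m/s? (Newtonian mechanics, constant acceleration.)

a = 22.6 ft/s² × 0.3048 = 6.88848 m/s²
t = 0.094 min × 60.0 = 5.64 s
v = v₀ + a × t = 18.0 + 6.88848 × 5.64 = 56.85 m/s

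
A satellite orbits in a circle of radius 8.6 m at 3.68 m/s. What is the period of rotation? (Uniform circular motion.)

T = 2πr/v = 2π×8.6/3.68 = 14.68 s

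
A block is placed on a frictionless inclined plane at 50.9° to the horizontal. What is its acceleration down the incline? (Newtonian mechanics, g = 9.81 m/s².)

a = g sin(θ) = 9.81 × sin(50.9°) = 9.81 × 0.776 = 7.61 m/s²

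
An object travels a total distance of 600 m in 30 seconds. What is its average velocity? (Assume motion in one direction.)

v_avg = Δd / Δt = 600 / 30 = 20.0 m/s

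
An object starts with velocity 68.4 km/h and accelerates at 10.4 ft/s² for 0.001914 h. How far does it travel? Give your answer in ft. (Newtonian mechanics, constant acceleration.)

v₀ = 68.4 km/h × 0.2777777777777778 = 19.0 m/s
a = 10.4 ft/s² × 0.3048 = 3.16992 m/s²
t = 0.001914 h × 3600.0 = 6.8904 s
d = v₀ × t + ½ × a × t² = 19.0 × 6.8904 + 0.5 × 3.16992 × 6.8904² = 206.168 m
d = 206.168 m / 0.3048 = 676.4 ft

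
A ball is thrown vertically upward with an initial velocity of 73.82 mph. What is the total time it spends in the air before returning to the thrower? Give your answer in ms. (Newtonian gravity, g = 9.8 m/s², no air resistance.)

v₀ = 73.82 mph × 0.44704 = 33.0005 m/s
t_total = 2 × v₀ / g = 2 × 33.0005 / 9.8 = 6.7348 s
t_total = 6.7348 s / 0.001 = 6735 ms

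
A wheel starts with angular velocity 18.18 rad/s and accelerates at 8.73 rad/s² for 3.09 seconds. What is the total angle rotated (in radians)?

θ = ω₀t + ½αt² = 18.18×3.09 + ½×8.73×3.09² = 97.85 rad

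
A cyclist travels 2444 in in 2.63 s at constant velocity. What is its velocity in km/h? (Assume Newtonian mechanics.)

d = 2444 in × 0.0254 = 62.0776 m
v = d / t = 62.0776 / 2.63 = 23.6037 m/s
v = 23.6037 m/s / 0.2777777777777778 = 84.97 km/h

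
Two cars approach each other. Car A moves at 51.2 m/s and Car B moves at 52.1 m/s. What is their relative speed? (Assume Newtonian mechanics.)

v_rel = v_A + v_B = 51.2 + 52.1 = 103.3 m/s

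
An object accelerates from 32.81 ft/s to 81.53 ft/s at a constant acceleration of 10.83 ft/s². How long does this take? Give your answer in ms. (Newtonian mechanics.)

v₀ = 32.81 ft/s × 0.3048 = 10.0005 m/s
v = 81.53 ft/s × 0.3048 = 24.8503 m/s
a = 10.83 ft/s² × 0.3048 = 3.30098 m/s²
t = (v - v₀) / a = (24.8503 - 10.0005) / 3.30098 = 4.4986 s
t = 4.4986 s / 0.001 = 4499 ms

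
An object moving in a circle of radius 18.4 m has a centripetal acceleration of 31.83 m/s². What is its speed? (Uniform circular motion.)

v = √(a_c × r) = √(31.83 × 18.4) = 24.2 m/s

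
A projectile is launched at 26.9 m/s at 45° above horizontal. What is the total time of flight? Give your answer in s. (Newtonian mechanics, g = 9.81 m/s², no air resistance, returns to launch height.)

T = 2 × v₀ × sin(θ) / g = 2 × 26.9 × sin(45°) / 9.81 = 2 × 26.9 × 0.707107 / 9.81 = 3.878 s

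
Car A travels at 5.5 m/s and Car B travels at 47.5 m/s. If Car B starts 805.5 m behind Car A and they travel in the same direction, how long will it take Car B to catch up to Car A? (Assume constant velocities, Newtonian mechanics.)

Relative speed: v_rel = 47.5 - 5.5 = 42.0 m/s
Time to catch: t = d₀/v_rel = 805.5/42.0 = 19.18 s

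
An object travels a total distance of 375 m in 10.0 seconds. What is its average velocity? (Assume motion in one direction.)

v_avg = Δd / Δt = 375 / 10.0 = 37.5 m/s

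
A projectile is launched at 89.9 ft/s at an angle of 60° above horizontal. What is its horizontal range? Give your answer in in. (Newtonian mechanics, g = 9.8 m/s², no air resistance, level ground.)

v₀ = 89.9 ft/s × 0.3048 = 27.4015 m/s
R = v₀² × sin(2θ) / g = 27.4015² × sin(2 × 60°) / 9.8 = 750.842 × 0.866025 / 9.8 = 66.3518 m
R = 66.3518 m / 0.0254 = 2612 in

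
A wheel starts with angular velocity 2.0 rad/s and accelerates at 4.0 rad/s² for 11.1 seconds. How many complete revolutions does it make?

θ = ω₀t + ½αt² = 2.0×11.1 + ½×4.0×11.1² = 268.62 rad
Total revolutions = θ/(2π) = 268.62/(2π) = 42.75
Complete revolutions = ⌊42.75⌋ = 42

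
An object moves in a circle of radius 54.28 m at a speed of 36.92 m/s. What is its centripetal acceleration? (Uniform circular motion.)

a_c = v²/r = 36.92²/54.28 = 1363.0864/54.28 = 25.11 m/s²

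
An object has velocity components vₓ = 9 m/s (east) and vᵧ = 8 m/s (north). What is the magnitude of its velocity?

|v| = √(vₓ² + vᵧ²) = √(9² + 8²) = √(145) = 12.04 m/s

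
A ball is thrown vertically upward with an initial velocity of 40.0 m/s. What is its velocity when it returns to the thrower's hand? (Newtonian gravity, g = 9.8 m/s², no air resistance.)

By conservation of energy (no air resistance), the ball returns to the throw height with the same speed as launch, but directed downward.
|v_ground| = v₀ = 40.0 m/s
v_ground = 40.0 m/s (downward)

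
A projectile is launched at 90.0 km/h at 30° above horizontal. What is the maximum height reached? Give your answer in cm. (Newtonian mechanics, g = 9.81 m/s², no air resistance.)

v₀ = 90.0 km/h × 0.2777777777777778 = 25.0 m/s
H = v₀² × sin²(θ) / (2g) = 25.0² × sin(30°)² / (2 × 9.81) = 625.0 × 0.25 / 19.62 = 7.96381 m
H = 7.96381 m / 0.01 = 796.4 cm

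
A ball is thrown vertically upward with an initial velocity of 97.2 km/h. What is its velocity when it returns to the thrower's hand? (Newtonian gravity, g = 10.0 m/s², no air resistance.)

By conservation of energy (no air resistance), the ball returns to the throw height with the same speed as launch, but directed downward.
|v_ground| = v₀ = 97.2 km/h
v_ground = 97.2 km/h (downward)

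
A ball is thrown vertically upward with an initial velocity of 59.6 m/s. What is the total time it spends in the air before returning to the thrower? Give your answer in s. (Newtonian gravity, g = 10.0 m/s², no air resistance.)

t_total = 2 × v₀ / g = 2 × 59.6 / 10.0 = 11.92 s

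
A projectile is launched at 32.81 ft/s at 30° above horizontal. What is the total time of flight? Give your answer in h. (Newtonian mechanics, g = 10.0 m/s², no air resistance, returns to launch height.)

v₀ = 32.81 ft/s × 0.3048 = 10.0005 m/s
T = 2 × v₀ × sin(θ) / g = 2 × 10.0005 × sin(30°) / 10.0 = 2 × 10.0005 × 0.5 / 10.0 = 1.00005 s
T = 1.00005 s / 3600.0 = 0.0002778 h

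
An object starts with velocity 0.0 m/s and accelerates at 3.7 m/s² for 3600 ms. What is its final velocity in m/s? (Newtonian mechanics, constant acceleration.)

t = 3600 ms × 0.001 = 3.6 s
v = v₀ + a × t = 0.0 + 3.7 × 3.6 = 13.32 m/s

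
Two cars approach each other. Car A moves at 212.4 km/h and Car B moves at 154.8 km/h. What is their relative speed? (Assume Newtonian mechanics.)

v_rel = v_A + v_B = 212.4 + 154.8 = 367.2 km/h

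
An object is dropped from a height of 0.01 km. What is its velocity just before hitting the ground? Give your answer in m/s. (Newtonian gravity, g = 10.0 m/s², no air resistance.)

h = 0.01 km × 1000.0 = 10.0 m
v = √(2gh) = √(2 × 10.0 × 10.0) = 14.14 m/s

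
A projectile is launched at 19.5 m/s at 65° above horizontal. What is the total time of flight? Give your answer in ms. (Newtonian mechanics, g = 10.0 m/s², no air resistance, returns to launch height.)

T = 2 × v₀ × sin(θ) / g = 2 × 19.5 × sin(65°) / 10.0 = 2 × 19.5 × 0.906308 / 10.0 = 3.5346 s
T = 3.5346 s / 0.001 = 3535 ms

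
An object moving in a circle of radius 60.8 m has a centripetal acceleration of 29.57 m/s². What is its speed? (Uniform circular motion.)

v = √(a_c × r) = √(29.57 × 60.8) = 42.4 m/s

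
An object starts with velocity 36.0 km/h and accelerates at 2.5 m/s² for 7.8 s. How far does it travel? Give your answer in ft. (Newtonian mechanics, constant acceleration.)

v₀ = 36.0 km/h × 0.2777777777777778 = 10.0 m/s
d = v₀ × t + ½ × a × t² = 10.0 × 7.8 + 0.5 × 2.5 × 7.8² = 154.05 m
d = 154.05 m / 0.3048 = 505.4 ft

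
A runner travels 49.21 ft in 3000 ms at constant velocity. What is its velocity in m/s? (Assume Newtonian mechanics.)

d = 49.21 ft × 0.3048 = 14.9992 m
t = 3000 ms × 0.001 = 3.0 s
v = d / t = 14.9992 / 3.0 = 5.0 m/s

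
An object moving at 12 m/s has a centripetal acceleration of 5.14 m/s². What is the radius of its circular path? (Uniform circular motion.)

r = v²/a_c = 12²/5.14 = 28.02 m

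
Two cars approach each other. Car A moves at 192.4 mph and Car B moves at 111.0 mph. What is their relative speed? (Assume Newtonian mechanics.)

v_rel = v_A + v_B = 192.4 + 111.0 = 303.4 mph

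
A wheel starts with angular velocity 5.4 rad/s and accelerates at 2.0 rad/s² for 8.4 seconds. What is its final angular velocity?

ω = ω₀ + αt = 5.4 + 2.0 × 8.4 = 22.2 rad/s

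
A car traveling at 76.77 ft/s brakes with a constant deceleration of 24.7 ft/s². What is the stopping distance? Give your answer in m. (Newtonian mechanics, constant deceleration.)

v₀ = 76.77 ft/s × 0.3048 = 23.3995 m/s
a = 24.7 ft/s² × 0.3048 = 7.52856 m/s²
d = v₀² / (2a) = 23.3995² / (2 × 7.52856) = 547.537 / 15.0571 = 36.36 m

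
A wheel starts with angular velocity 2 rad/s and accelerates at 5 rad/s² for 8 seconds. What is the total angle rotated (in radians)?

θ = ω₀t + ½αt² = 2×8 + ½×5×8² = 176.0 rad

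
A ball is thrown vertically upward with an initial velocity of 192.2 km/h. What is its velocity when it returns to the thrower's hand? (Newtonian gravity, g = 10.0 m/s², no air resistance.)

By conservation of energy (no air resistance), the ball returns to the throw height with the same speed as launch, but directed downward.
|v_ground| = v₀ = 192.2 km/h
v_ground = 192.2 km/h (downward)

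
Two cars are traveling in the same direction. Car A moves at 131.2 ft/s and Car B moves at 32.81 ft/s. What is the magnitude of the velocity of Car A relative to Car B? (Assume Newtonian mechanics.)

v_rel = |v_A - v_B| = |131.2 - 32.81| = 98.39 ft/s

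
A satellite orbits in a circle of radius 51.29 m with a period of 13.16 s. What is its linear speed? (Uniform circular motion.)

v = 2πr/T = 2π×51.29/13.16 = 24.49 m/s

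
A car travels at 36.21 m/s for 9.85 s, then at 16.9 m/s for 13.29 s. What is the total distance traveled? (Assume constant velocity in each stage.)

d₁ = v₁t₁ = 36.21 × 9.85 = 356.6685 m
d₂ = v₂t₂ = 16.9 × 13.29 = 224.601 m
d_total = 356.6685 + 224.601 = 581.27 m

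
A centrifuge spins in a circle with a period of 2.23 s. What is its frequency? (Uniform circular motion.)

f = 1/T = 1/2.23 = 0.4484 Hz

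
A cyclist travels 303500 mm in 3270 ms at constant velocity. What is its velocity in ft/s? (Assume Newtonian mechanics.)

d = 303500 mm × 0.001 = 303.5 m
t = 3270 ms × 0.001 = 3.27 s
v = d / t = 303.5 / 3.27 = 92.8135 m/s
v = 92.8135 m/s / 0.3048 = 304.5 ft/s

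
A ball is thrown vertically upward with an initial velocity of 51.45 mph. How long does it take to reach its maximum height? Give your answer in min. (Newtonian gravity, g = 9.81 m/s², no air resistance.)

v₀ = 51.45 mph × 0.44704 = 23.0002 m/s
t_up = v₀ / g = 23.0002 / 9.81 = 2.34457 s
t_up = 2.34457 s / 60.0 = 0.03908 min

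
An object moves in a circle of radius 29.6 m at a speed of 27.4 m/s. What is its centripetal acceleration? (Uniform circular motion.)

a_c = v²/r = 27.4²/29.6 = 750.76/29.6 = 25.36 m/s²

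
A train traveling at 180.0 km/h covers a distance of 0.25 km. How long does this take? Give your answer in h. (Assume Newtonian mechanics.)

d = 0.25 km × 1000.0 = 250.0 m
v = 180.0 km/h × 0.2777777777777778 = 50.0 m/s
t = d / v = 250.0 / 50.0 = 5.0 s
t = 5.0 s / 3600.0 = 0.001389 h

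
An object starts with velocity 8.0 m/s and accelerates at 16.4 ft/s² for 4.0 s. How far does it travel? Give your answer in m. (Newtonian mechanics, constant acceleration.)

a = 16.4 ft/s² × 0.3048 = 4.99872 m/s²
d = v₀ × t + ½ × a × t² = 8.0 × 4.0 + 0.5 × 4.99872 × 4.0² = 71.99 m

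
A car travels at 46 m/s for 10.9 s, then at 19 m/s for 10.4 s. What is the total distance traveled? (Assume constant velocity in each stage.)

d₁ = v₁t₁ = 46 × 10.9 = 501.4 m
d₂ = v₂t₂ = 19 × 10.4 = 197.6 m
d_total = 501.4 + 197.6 = 699.0 m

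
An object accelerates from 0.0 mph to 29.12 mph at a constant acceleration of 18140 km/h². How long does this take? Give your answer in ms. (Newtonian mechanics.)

v₀ = 0.0 mph × 0.44704 = 0.0 m/s
v = 29.12 mph × 0.44704 = 13.0178 m/s
a = 18140 km/h² × 7.716049382716049e-05 = 1.39969 m/s²
t = (v - v₀) / a = (13.0178 - 0.0) / 1.39969 = 9.30049 s
t = 9.30049 s / 0.001 = 9300 ms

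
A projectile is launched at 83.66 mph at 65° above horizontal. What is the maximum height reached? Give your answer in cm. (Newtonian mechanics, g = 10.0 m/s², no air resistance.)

v₀ = 83.66 mph × 0.44704 = 37.3994 m/s
H = v₀² × sin²(θ) / (2g) = 37.3994² × sin(65°)² / (2 × 10.0) = 1398.72 × 0.821394 / 20.0 = 57.445 m
H = 57.445 m / 0.01 = 5744 cm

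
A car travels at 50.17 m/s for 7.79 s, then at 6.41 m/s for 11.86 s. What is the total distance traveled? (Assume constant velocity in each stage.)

d₁ = v₁t₁ = 50.17 × 7.79 = 390.8243 m
d₂ = v₂t₂ = 6.41 × 11.86 = 76.0226 m
d_total = 390.8243 + 76.0226 = 466.85 m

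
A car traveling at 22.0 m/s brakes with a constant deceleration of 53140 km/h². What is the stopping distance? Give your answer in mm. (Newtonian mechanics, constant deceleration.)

a = 53140 km/h² × 7.716049382716049e-05 = 4.10031 m/s²
d = v₀² / (2a) = 22.0² / (2 × 4.10031) = 484.0 / 8.20062 = 59.0199 m
d = 59.0199 m / 0.001 = 59020 mm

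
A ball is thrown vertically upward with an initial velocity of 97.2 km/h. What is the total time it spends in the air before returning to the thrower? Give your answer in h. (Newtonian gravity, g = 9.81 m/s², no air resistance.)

v₀ = 97.2 km/h × 0.2777777777777778 = 27.0 m/s
t_total = 2 × v₀ / g = 2 × 27.0 / 9.81 = 5.50459 s
t_total = 5.50459 s / 3600.0 = 0.001529 h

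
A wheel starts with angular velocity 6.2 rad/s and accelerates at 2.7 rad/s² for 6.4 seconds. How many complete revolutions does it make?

θ = ω₀t + ½αt² = 6.2×6.4 + ½×2.7×6.4² = 94.976 rad
Total revolutions = θ/(2π) = 94.976/(2π) = 15.12
Complete revolutions = ⌊15.12⌋ = 15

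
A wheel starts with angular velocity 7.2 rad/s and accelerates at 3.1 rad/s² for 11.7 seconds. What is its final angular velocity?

ω = ω₀ + αt = 7.2 + 3.1 × 11.7 = 43.47 rad/s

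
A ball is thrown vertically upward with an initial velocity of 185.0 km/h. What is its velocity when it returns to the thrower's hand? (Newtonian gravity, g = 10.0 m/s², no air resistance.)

By conservation of energy (no air resistance), the ball returns to the throw height with the same speed as launch, but directed downward.
|v_ground| = v₀ = 185.0 km/h
v_ground = 185.0 km/h (downward)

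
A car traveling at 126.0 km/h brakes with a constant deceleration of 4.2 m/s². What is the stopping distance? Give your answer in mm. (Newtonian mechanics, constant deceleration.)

v₀ = 126.0 km/h × 0.2777777777777778 = 35.0 m/s
d = v₀² / (2a) = 35.0² / (2 × 4.2) = 1225.0 / 8.4 = 145.833 m
d = 145.833 m / 0.001 = 145800 mm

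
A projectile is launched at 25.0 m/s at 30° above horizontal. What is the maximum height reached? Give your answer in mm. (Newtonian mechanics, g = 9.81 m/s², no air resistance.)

H = v₀² × sin²(θ) / (2g) = 25.0² × sin(30°)² / (2 × 9.81) = 625.0 × 0.25 / 19.62 = 7.96381 m
H = 7.96381 m / 0.001 = 7964 mm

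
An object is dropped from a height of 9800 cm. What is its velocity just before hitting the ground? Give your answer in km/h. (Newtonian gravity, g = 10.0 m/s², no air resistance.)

h = 9800 cm × 0.01 = 98.0 m
v = √(2gh) = √(2 × 10.0 × 98.0) = 44.2719 m/s
v = 44.2719 m/s / 0.2777777777777778 = 159.4 km/h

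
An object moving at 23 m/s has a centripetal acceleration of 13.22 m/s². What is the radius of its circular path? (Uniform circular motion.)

r = v²/a_c = 23²/13.22 = 40.02 m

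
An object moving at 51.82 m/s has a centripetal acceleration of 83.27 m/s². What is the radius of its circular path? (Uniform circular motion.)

r = v²/a_c = 51.82²/83.27 = 32.25 m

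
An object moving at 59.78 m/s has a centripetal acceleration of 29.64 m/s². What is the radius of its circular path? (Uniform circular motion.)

r = v²/a_c = 59.78²/29.64 = 120.57 m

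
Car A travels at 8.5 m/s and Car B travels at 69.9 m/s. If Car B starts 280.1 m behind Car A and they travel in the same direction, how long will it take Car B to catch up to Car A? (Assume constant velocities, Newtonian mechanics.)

Relative speed: v_rel = 69.9 - 8.5 = 61.4 m/s
Time to catch: t = d₀/v_rel = 280.1/61.4 = 4.56 s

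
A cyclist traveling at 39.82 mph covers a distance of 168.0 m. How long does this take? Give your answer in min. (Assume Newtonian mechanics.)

v = 39.82 mph × 0.44704 = 17.8011 m/s
t = d / v = 168.0 / 17.8011 = 9.43762 s
t = 9.43762 s / 60.0 = 0.1573 min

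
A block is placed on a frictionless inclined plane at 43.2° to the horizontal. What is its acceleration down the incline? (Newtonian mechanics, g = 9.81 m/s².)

a = g sin(θ) = 9.81 × sin(43.2°) = 9.81 × 0.68455 = 6.72 m/s²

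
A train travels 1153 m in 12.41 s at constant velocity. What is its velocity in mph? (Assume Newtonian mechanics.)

v = d / t = 1153 / 12.41 = 92.9089 m/s
v = 92.9089 m/s / 0.44704 = 207.8 mph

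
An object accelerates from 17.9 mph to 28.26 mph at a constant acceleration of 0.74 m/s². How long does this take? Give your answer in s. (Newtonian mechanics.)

v₀ = 17.9 mph × 0.44704 = 8.00202 m/s
v = 28.26 mph × 0.44704 = 12.6334 m/s
t = (v - v₀) / a = (12.6334 - 8.00202) / 0.74 = 6.259 s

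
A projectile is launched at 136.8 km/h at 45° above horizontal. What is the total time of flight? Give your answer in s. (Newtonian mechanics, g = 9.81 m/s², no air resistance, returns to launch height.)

v₀ = 136.8 km/h × 0.2777777777777778 = 38.0 m/s
T = 2 × v₀ × sin(θ) / g = 2 × 38.0 × sin(45°) / 9.81 = 2 × 38.0 × 0.707107 / 9.81 = 5.478 s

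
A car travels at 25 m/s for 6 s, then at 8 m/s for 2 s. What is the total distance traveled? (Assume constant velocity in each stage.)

d₁ = v₁t₁ = 25 × 6 = 150 m
d₂ = v₂t₂ = 8 × 2 = 16 m
d_total = 150 + 16 = 166 m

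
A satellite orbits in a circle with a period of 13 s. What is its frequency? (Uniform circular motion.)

f = 1/T = 1/13 = 0.0769 Hz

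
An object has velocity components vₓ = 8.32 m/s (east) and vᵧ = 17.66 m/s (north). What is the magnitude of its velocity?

|v| = √(vₓ² + vᵧ²) = √(8.32² + 17.66²) = √(381.098) = 19.52 m/s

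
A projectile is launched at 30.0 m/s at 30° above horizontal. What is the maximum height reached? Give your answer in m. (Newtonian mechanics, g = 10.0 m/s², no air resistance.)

H = v₀² × sin²(θ) / (2g) = 30.0² × sin(30°)² / (2 × 10.0) = 900.0 × 0.25 / 20.0 = 11.25 m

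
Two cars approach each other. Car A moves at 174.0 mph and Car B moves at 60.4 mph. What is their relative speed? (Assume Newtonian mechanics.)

v_rel = v_A + v_B = 174.0 + 60.4 = 234.4 mph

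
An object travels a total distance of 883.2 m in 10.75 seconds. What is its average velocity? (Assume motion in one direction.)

v_avg = Δd / Δt = 883.2 / 10.75 = 82.16 m/s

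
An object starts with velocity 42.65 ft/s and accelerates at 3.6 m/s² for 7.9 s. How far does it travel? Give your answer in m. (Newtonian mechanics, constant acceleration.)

v₀ = 42.65 ft/s × 0.3048 = 12.9997 m/s
d = v₀ × t + ½ × a × t² = 12.9997 × 7.9 + 0.5 × 3.6 × 7.9² = 215.0 m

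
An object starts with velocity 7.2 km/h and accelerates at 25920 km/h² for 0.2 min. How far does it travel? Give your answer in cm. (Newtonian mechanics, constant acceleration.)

v₀ = 7.2 km/h × 0.2777777777777778 = 2.0 m/s
a = 25920 km/h² × 7.716049382716049e-05 = 2.0 m/s²
t = 0.2 min × 60.0 = 12.0 s
d = v₀ × t + ½ × a × t² = 2.0 × 12.0 + 0.5 × 2.0 × 12.0² = 168.0 m
d = 168.0 m / 0.01 = 16800 cm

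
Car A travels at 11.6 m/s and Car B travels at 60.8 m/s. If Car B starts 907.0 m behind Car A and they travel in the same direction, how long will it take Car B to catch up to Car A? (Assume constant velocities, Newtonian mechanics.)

Relative speed: v_rel = 60.8 - 11.6 = 49.2 m/s
Time to catch: t = d₀/v_rel = 907.0/49.2 = 18.43 s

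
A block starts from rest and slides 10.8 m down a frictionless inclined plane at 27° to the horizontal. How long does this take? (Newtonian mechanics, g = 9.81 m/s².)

a = g sin(θ) = 9.81 × sin(27°) = 4.4536 m/s²
t = √(2d/a) = √(2 × 10.8 / 4.4536) = 2.2 s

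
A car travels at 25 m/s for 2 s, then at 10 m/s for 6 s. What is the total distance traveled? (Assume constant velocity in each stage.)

d₁ = v₁t₁ = 25 × 2 = 50 m
d₂ = v₂t₂ = 10 × 6 = 60 m
d_total = 50 + 60 = 110 m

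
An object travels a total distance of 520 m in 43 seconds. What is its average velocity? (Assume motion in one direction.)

v_avg = Δd / Δt = 520 / 43 = 12.09 m/s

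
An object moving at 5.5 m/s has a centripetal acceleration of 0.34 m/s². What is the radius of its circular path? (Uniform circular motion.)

r = v²/a_c = 5.5²/0.34 = 88.97 m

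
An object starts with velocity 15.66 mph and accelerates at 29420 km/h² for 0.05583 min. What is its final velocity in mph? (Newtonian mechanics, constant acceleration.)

v₀ = 15.66 mph × 0.44704 = 7.00065 m/s
a = 29420 km/h² × 7.716049382716049e-05 = 2.27006 m/s²
t = 0.05583 min × 60.0 = 3.3498 s
v = v₀ + a × t = 7.00065 + 2.27006 × 3.3498 = 14.6049 m/s
v = 14.6049 m/s / 0.44704 = 32.67 mph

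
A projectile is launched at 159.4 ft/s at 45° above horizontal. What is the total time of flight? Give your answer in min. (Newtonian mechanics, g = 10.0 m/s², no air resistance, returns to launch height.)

v₀ = 159.4 ft/s × 0.3048 = 48.5851 m/s
T = 2 × v₀ × sin(θ) / g = 2 × 48.5851 × sin(45°) / 10.0 = 2 × 48.5851 × 0.707107 / 10.0 = 6.87097 s
T = 6.87097 s / 60.0 = 0.1145 min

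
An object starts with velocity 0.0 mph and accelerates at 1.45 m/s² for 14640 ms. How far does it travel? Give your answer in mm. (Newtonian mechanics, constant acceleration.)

v₀ = 0.0 mph × 0.44704 = 0.0 m/s
t = 14640 ms × 0.001 = 14.64 s
d = v₀ × t + ½ × a × t² = 0.0 × 14.64 + 0.5 × 1.45 × 14.64² = 155.389 m
d = 155.389 m / 0.001 = 155400 mm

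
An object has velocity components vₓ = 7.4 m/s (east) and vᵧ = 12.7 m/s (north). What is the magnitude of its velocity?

|v| = √(vₓ² + vᵧ²) = √(7.4² + 12.7²) = √(216.05) = 14.7 m/s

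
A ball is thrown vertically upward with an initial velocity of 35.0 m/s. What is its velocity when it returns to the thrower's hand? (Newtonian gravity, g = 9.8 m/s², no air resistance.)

By conservation of energy (no air resistance), the ball returns to the throw height with the same speed as launch, but directed downward.
|v_ground| = v₀ = 35.0 m/s
v_ground = 35.0 m/s (downward)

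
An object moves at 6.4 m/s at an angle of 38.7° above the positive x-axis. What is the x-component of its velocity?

vₓ = v cos(θ) = 6.4 × cos(38.7°) = 4.99 m/s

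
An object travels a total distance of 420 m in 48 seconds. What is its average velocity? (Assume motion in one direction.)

v_avg = Δd / Δt = 420 / 48 = 8.75 m/s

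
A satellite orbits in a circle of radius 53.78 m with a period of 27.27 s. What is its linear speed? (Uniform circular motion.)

v = 2πr/T = 2π×53.78/27.27 = 12.39 m/s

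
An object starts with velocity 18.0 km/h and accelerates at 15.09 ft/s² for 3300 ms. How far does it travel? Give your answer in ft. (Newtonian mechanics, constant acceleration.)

v₀ = 18.0 km/h × 0.2777777777777778 = 5.0 m/s
a = 15.09 ft/s² × 0.3048 = 4.59943 m/s²
t = 3300 ms × 0.001 = 3.3 s
d = v₀ × t + ½ × a × t² = 5.0 × 3.3 + 0.5 × 4.59943 × 3.3² = 41.5439 m
d = 41.5439 m / 0.3048 = 136.3 ft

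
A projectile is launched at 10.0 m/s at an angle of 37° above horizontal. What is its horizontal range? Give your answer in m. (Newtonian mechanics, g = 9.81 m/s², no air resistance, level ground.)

R = v₀² × sin(2θ) / g = 10.0² × sin(2 × 37°) / 9.81 = 100.0 × 0.961262 / 9.81 = 9.799 m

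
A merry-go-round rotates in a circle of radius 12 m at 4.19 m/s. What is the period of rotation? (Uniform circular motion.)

T = 2πr/v = 2π×12/4.19 = 17.99 s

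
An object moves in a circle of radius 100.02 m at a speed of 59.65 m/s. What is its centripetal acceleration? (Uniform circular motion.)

a_c = v²/r = 59.65²/100.02 = 3558.1225/100.02 = 35.57 m/s²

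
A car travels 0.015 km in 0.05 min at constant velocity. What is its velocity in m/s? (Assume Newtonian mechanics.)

d = 0.015 km × 1000.0 = 15.0 m
t = 0.05 min × 60.0 = 3.0 s
v = d / t = 15.0 / 3.0 = 5.0 m/s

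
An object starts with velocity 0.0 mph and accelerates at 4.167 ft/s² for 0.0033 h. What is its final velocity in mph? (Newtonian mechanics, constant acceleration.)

v₀ = 0.0 mph × 0.44704 = 0.0 m/s
a = 4.167 ft/s² × 0.3048 = 1.2701 m/s²
t = 0.0033 h × 3600.0 = 11.88 s
v = v₀ + a × t = 0.0 + 1.2701 × 11.88 = 15.0888 m/s
v = 15.0888 m/s / 0.44704 = 33.75 mph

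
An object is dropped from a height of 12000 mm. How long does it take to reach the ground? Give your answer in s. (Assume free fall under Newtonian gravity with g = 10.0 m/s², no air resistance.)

h = 12000 mm × 0.001 = 12.0 m
t = √(2h/g) = √(2 × 12.0 / 10.0) = 1.549 s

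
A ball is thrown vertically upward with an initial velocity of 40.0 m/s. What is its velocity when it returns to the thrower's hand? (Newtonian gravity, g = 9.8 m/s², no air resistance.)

By conservation of energy (no air resistance), the ball returns to the throw height with the same speed as launch, but directed downward.
|v_ground| = v₀ = 40.0 m/s
v_ground = 40.0 m/s (downward)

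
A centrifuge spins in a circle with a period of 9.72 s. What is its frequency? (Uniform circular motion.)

f = 1/T = 1/9.72 = 0.1029 Hz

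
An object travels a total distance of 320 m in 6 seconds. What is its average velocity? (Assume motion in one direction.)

v_avg = Δd / Δt = 320 / 6 = 53.33 m/s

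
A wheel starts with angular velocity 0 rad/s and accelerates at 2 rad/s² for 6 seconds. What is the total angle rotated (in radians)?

θ = ω₀t + ½αt² = 0×6 + ½×2×6² = 36.0 rad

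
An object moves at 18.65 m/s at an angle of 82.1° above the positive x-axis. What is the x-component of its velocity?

vₓ = v cos(θ) = 18.65 × cos(82.1°) = 2.56 m/s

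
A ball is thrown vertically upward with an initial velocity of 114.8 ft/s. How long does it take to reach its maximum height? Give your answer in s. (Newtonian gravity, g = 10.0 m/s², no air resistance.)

v₀ = 114.8 ft/s × 0.3048 = 34.991 m/s
t_up = v₀ / g = 34.991 / 10.0 = 3.499 s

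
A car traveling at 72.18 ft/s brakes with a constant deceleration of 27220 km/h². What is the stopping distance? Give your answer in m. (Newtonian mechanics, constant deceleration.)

v₀ = 72.18 ft/s × 0.3048 = 22.0005 m/s
a = 27220 km/h² × 7.716049382716049e-05 = 2.10031 m/s²
d = v₀² / (2a) = 22.0005² / (2 × 2.10031) = 484.022 / 4.20062 = 115.2 m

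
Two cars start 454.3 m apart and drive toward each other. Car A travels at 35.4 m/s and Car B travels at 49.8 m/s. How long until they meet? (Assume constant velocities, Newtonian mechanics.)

Combined speed: v_combined = 35.4 + 49.8 = 85.2 m/s
Time to meet: t = d/v_combined = 454.3/85.2 = 5.33 s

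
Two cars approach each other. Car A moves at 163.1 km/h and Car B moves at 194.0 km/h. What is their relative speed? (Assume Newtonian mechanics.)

v_rel = v_A + v_B = 163.1 + 194.0 = 357.1 km/h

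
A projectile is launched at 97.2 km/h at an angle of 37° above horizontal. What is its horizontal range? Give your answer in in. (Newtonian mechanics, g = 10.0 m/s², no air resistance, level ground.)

v₀ = 97.2 km/h × 0.2777777777777778 = 27.0 m/s
R = v₀² × sin(2θ) / g = 27.0² × sin(2 × 37°) / 10.0 = 729.0 × 0.961262 / 10.0 = 70.076 m
R = 70.076 m / 0.0254 = 2759 in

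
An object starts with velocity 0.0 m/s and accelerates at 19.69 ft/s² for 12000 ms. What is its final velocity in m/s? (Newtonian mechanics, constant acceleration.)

a = 19.69 ft/s² × 0.3048 = 6.00151 m/s²
t = 12000 ms × 0.001 = 12.0 s
v = v₀ + a × t = 0.0 + 6.00151 × 12.0 = 72.02 m/s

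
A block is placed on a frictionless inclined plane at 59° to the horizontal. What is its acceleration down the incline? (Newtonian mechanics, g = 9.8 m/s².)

a = g sin(θ) = 9.8 × sin(59°) = 9.8 × 0.8572 = 8.4 m/s²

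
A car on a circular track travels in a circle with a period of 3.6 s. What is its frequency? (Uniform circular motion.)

f = 1/T = 1/3.6 = 0.2778 Hz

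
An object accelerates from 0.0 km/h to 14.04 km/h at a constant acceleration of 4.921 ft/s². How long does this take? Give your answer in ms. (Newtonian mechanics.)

v₀ = 0.0 km/h × 0.2777777777777778 = 0.0 m/s
v = 14.04 km/h × 0.2777777777777778 = 3.9 m/s
a = 4.921 ft/s² × 0.3048 = 1.49992 m/s²
t = (v - v₀) / a = (3.9 - 0.0) / 1.49992 = 2.60014 s
t = 2.60014 s / 0.001 = 2600 ms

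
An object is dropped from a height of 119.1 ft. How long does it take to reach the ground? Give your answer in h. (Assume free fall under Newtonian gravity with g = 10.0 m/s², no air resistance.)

h = 119.1 ft × 0.3048 = 36.3017 m
t = √(2h/g) = √(2 × 36.3017 / 10.0) = 2.6945 s
t = 2.6945 s / 3600.0 = 0.0007485 h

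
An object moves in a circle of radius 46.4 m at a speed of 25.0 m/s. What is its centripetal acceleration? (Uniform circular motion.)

a_c = v²/r = 25.0²/46.4 = 625.0/46.4 = 13.47 m/s²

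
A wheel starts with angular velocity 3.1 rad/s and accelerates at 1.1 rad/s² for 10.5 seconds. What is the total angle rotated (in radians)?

θ = ω₀t + ½αt² = 3.1×10.5 + ½×1.1×10.5² = 93.19 rad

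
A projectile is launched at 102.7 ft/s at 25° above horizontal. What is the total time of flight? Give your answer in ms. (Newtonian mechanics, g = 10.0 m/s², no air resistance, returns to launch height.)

v₀ = 102.7 ft/s × 0.3048 = 31.303 m/s
T = 2 × v₀ × sin(θ) / g = 2 × 31.303 × sin(25°) / 10.0 = 2 × 31.303 × 0.422618 / 10.0 = 2.64584 s
T = 2.64584 s / 0.001 = 2646 ms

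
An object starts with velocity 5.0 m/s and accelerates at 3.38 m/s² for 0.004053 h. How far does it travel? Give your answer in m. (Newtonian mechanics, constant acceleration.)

t = 0.004053 h × 3600.0 = 14.5908 s
d = v₀ × t + ½ × a × t² = 5.0 × 14.5908 + 0.5 × 3.38 × 14.5908² = 432.7 m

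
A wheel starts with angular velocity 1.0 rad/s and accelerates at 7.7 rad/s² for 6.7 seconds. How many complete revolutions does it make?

θ = ω₀t + ½αt² = 1.0×6.7 + ½×7.7×6.7² = 179.5265 rad
Total revolutions = θ/(2π) = 179.5265/(2π) = 28.57
Complete revolutions = ⌊28.57⌋ = 28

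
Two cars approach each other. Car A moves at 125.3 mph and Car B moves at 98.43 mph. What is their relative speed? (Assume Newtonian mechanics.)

v_rel = v_A + v_B = 125.3 + 98.43 = 223.73 mph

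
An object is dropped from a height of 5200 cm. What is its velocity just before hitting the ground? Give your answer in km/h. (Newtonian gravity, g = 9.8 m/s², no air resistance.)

h = 5200 cm × 0.01 = 52.0 m
v = √(2gh) = √(2 × 9.8 × 52.0) = 31.9249 m/s
v = 31.9249 m/s / 0.2777777777777778 = 114.9 km/h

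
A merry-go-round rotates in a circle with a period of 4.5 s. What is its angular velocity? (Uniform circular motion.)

ω = 2π/T = 2π/4.5 = 1.3963 rad/s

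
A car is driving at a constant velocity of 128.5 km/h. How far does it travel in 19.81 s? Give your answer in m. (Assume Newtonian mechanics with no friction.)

v = 128.5 km/h × 0.2777777777777778 = 35.6944 m/s
d = v × t = 35.6944 × 19.81 = 707.1 m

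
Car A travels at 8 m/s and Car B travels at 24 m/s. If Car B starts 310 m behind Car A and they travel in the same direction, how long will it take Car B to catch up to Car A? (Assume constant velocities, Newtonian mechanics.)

Relative speed: v_rel = 24 - 8 = 16 m/s
Time to catch: t = d₀/v_rel = 310/16 = 19.38 s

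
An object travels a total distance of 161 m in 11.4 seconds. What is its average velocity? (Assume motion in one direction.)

v_avg = Δd / Δt = 161 / 11.4 = 14.12 m/s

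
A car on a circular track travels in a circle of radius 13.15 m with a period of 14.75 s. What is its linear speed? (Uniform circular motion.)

v = 2πr/T = 2π×13.15/14.75 = 5.6 m/s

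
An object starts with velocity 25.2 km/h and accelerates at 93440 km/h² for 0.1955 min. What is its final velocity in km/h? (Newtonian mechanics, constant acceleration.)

v₀ = 25.2 km/h × 0.2777777777777778 = 7.0 m/s
a = 93440 km/h² × 7.716049382716049e-05 = 7.20988 m/s²
t = 0.1955 min × 60.0 = 11.73 s
v = v₀ + a × t = 7.0 + 7.20988 × 11.73 = 91.5719 m/s
v = 91.5719 m/s / 0.2777777777777778 = 329.7 km/h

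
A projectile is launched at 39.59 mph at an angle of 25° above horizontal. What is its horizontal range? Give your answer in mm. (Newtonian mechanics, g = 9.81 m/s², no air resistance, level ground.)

v₀ = 39.59 mph × 0.44704 = 17.6983 m/s
R = v₀² × sin(2θ) / g = 17.6983² × sin(2 × 25°) / 9.81 = 313.23 × 0.766044 / 9.81 = 24.4595 m
R = 24.4595 m / 0.001 = 24460 mm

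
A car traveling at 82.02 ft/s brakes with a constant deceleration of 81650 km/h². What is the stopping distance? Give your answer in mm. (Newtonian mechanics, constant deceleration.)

v₀ = 82.02 ft/s × 0.3048 = 24.9997 m/s
a = 81650 km/h² × 7.716049382716049e-05 = 6.30015 m/s²
d = v₀² / (2a) = 24.9997² / (2 × 6.30015) = 624.985 / 12.6003 = 49.6008 m
d = 49.6008 m / 0.001 = 49600 mm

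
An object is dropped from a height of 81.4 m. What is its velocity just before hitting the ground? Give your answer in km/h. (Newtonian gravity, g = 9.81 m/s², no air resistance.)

v = √(2gh) = √(2 × 9.81 × 81.4) = 39.9633 m/s
v = 39.9633 m/s / 0.2777777777777778 = 143.9 km/h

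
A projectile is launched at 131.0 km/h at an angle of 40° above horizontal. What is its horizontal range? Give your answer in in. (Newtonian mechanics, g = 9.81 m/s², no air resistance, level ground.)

v₀ = 131.0 km/h × 0.2777777777777778 = 36.3889 m/s
R = v₀² × sin(2θ) / g = 36.3889² × sin(2 × 40°) / 9.81 = 1324.15 × 0.984808 / 9.81 = 132.929 m
R = 132.929 m / 0.0254 = 5233 in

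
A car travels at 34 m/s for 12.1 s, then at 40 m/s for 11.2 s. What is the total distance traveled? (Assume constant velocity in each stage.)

d₁ = v₁t₁ = 34 × 12.1 = 411.4 m
d₂ = v₂t₂ = 40 × 11.2 = 448.0 m
d_total = 411.4 + 448.0 = 859.4 m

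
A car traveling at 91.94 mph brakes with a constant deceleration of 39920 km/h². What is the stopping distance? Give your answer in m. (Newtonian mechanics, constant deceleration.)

v₀ = 91.94 mph × 0.44704 = 41.1009 m/s
a = 39920 km/h² × 7.716049382716049e-05 = 3.08025 m/s²
d = v₀² / (2a) = 41.1009² / (2 × 3.08025) = 1689.28 / 6.1605 = 274.2 m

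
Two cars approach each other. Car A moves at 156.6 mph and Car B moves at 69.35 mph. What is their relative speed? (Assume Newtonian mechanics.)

v_rel = v_A + v_B = 156.6 + 69.35 = 225.95 mph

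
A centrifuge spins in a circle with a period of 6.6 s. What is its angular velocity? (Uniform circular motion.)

ω = 2π/T = 2π/6.6 = 0.952 rad/s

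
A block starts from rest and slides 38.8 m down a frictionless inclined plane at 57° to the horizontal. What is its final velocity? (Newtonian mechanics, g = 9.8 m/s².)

a = g sin(θ) = 9.8 × sin(57°) = 8.219 m/s²
v = √(2ad) = √(2 × 8.219 × 38.8) = 25.25 m/s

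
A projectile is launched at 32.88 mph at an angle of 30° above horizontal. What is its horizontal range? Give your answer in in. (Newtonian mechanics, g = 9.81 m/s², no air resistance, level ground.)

v₀ = 32.88 mph × 0.44704 = 14.6987 m/s
R = v₀² × sin(2θ) / g = 14.6987² × sin(2 × 30°) / 9.81 = 216.052 × 0.866025 / 9.81 = 19.073 m
R = 19.073 m / 0.0254 = 750.9 in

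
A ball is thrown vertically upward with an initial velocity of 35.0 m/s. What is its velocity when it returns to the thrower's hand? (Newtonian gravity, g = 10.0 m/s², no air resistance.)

By conservation of energy (no air resistance), the ball returns to the throw height with the same speed as launch, but directed downward.
|v_ground| = v₀ = 35.0 m/s
v_ground = 35.0 m/s (downward)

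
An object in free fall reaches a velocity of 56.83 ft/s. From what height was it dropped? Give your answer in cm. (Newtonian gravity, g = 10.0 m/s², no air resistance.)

v = 56.83 ft/s × 0.3048 = 17.3218 m/s
h = v² / (2g) = 17.3218² / (2 × 10.0) = 15.0022 m
h = 15.0022 m / 0.01 = 1500 cm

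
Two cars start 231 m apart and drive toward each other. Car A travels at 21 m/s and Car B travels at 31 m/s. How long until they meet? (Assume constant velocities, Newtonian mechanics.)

Combined speed: v_combined = 21 + 31 = 52 m/s
Time to meet: t = d/v_combined = 231/52 = 4.44 s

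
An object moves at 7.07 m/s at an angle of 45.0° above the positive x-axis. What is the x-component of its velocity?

vₓ = v cos(θ) = 7.07 × cos(45.0°) = 5.0 m/s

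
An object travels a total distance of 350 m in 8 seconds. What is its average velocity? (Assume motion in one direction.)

v_avg = Δd / Δt = 350 / 8 = 43.75 m/s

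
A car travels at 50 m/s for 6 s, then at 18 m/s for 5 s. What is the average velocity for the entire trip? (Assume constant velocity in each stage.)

d₁ = v₁t₁ = 50 × 6 = 300 m
d₂ = v₂t₂ = 18 × 5 = 90 m
d_total = 390 m, t_total = 11 s
v_avg = d_total/t_total = 390/11 = 35.45 m/s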